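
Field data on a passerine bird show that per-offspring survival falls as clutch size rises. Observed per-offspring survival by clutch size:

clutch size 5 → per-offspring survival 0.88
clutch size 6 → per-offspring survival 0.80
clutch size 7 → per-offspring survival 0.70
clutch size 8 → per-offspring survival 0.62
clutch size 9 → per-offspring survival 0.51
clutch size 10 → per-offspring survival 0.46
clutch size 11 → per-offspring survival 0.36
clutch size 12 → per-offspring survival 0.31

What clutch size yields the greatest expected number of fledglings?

Expected fledglings = c × s(c):
  c=5: 5 × 0.88 = 4.400
  c=6: 6 × 0.80 = 4.800
  c=7: 7 × 0.70 = 4.900
  c=8: 8 × 0.62 = 4.960
  c=9: 9 × 0.51 = 4.590
  c=10: 10 × 0.46 = 4.600
  c=11: 11 × 0.36 = 3.960
  c=12: 12 × 0.31 = 3.720
Maximum at c = 8 (4.960 fledglings).

8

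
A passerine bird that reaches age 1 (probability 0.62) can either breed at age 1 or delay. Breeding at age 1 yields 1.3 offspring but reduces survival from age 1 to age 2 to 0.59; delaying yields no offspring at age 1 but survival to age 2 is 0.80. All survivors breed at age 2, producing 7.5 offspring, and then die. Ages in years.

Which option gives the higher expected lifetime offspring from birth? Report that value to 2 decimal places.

3.72

breed at age 1: R₀ = 0.62 × (1.3 + 0.59 × 7.5) = 0.62 × 5.7250 = 3.5495
delay to age 2: R₀ = 0.62 × (0.80 × 7.5) = 0.62 × 6.0000 = 3.7200
Higher: delay to age 2 (3.7200).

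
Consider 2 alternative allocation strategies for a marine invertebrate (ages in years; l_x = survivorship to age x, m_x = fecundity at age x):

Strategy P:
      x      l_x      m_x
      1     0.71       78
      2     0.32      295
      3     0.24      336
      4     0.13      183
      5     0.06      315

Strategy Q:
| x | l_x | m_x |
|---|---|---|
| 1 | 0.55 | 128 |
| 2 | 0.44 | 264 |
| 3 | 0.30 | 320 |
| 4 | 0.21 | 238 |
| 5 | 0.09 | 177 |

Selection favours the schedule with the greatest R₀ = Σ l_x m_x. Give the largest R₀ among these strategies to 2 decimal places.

Strategy P: R₀ = 0.71×78 + 0.32×295 + 0.24×336 + 0.13×183 + 0.06×315 = 273.1100
Strategy Q: R₀ = 0.55×128 + 0.44×264 + 0.30×320 + 0.21×238 + 0.09×177 = 348.4700
Highest R₀: strategy Q with 348.4700.

348.47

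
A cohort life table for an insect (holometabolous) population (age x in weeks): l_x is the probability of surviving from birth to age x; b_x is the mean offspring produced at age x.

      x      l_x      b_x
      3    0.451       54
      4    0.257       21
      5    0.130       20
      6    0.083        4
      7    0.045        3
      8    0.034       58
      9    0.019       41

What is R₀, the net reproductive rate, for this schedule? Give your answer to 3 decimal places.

R₀ = Σ l_x b_x:
  age 3: 0.451 × 54 = 24.3540
  age 4: 0.257 × 21 = 5.3970
  age 5: 0.130 × 20 = 2.6000
  age 6: 0.083 × 4 = 0.3320
  age 7: 0.045 × 3 = 0.1350
  age 8: 0.034 × 58 = 1.9720
  age 9: 0.019 × 41 = 0.7790
R₀ = 24.3540 + 5.3970 + 2.6000 + 0.3320 + 0.1350 + 1.9720 + 0.7790 = 35.5690

35.569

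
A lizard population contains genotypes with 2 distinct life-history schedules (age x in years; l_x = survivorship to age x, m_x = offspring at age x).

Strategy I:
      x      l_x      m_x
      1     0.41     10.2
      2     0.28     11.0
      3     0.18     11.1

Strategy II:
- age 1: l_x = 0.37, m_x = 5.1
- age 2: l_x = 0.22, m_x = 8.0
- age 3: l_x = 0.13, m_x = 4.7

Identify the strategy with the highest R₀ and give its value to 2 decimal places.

Strategy I: R₀ = 0.41×10.2 + 0.28×11.0 + 0.18×11.1 = 9.2600
Strategy II: R₀ = 0.37×5.1 + 0.22×8.0 + 0.13×4.7 = 4.2580
Highest R₀: strategy I with 9.2600.

9.26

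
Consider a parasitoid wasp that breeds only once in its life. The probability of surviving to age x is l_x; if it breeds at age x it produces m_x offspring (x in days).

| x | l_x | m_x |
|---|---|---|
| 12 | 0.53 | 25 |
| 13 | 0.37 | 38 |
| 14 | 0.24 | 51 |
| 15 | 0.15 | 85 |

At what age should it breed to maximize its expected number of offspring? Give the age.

13

Expected offspring if breeding at age x = l_x × m_x:
  age 12: 0.53 × 25 = 13.250
  age 13: 0.37 × 38 = 14.060
  age 14: 0.24 × 51 = 12.240
  age 15: 0.15 × 85 = 12.750
Maximum at age 13 (14.060).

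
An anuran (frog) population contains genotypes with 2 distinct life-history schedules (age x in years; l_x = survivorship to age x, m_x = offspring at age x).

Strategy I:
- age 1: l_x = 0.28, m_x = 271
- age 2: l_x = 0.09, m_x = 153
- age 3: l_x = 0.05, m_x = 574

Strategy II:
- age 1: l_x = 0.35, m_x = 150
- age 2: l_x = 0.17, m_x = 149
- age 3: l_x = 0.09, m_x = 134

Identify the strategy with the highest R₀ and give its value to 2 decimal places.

118.35

Strategy I: R₀ = 0.28×271 + 0.09×153 + 0.05×574 = 118.3500
Strategy II: R₀ = 0.35×150 + 0.17×149 + 0.09×134 = 89.8900
Highest R₀: strategy I with 118.3500.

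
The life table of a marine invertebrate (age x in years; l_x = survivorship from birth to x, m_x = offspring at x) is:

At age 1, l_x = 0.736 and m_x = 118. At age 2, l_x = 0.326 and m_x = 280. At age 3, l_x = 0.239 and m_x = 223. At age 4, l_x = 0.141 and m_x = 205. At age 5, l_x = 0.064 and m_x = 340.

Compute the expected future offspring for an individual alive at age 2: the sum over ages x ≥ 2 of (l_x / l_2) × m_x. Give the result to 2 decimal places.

l_2 = 0.326. Conditional survival from age 2 to x is l_x / l_2.
  x=2: (0.326/0.326) × 280 = 280.0000
  x=3: (0.239/0.326) × 223 = 163.4877
  x=4: (0.141/0.326) × 205 = 88.6656
  x=5: (0.064/0.326) × 340 = 66.7485
Sum = 280.0000 + 163.4877 + 88.6656 + 66.7485 = 598.9018

598.90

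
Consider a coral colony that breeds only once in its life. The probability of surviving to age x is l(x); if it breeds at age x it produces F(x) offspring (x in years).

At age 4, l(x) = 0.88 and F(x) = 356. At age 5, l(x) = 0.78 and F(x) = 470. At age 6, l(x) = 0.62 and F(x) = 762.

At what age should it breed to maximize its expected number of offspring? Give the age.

6

Expected offspring if breeding at age x = l(x) × F(x):
  age 4: 0.88 × 356 = 313.280
  age 5: 0.78 × 470 = 366.600
  age 6: 0.62 × 762 = 472.440
Maximum at age 6 (472.440).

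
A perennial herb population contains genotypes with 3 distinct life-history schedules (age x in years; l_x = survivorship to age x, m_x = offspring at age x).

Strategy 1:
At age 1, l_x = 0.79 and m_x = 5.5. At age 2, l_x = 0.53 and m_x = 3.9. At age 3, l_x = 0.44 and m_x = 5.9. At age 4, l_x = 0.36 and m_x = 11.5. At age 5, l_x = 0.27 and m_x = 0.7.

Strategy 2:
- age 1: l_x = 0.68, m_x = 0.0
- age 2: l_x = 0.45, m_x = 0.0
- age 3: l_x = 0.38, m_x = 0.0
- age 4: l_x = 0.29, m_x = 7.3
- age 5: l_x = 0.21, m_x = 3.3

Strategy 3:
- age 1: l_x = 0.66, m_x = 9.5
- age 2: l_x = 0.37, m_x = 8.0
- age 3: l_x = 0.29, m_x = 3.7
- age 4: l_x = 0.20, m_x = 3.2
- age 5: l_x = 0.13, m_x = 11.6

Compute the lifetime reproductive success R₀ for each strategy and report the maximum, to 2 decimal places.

Strategy 1: R₀ = 0.79×5.5 + 0.53×3.9 + 0.44×5.9 + 0.36×11.5 + 0.27×0.7 = 13.3370
Strategy 2: R₀ = 0.68×0.0 + 0.45×0.0 + 0.38×0.0 + 0.29×7.3 + 0.21×3.3 = 2.8100
Strategy 3: R₀ = 0.66×9.5 + 0.37×8.0 + 0.29×3.7 + 0.20×3.2 + 0.13×11.6 = 12.4510
Highest R₀: strategy 1 with 13.3370.

13.34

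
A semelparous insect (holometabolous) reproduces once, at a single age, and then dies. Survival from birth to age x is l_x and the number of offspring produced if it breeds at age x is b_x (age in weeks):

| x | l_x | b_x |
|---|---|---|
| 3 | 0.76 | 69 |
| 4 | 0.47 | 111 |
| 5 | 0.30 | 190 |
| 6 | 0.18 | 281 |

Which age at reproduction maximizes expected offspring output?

5

Expected offspring if breeding at age x = l_x × b_x:
  age 3: 0.76 × 69 = 52.440
  age 4: 0.47 × 111 = 52.170
  age 5: 0.30 × 190 = 57.000
  age 6: 0.18 × 281 = 50.580
Maximum at age 5 (57.000).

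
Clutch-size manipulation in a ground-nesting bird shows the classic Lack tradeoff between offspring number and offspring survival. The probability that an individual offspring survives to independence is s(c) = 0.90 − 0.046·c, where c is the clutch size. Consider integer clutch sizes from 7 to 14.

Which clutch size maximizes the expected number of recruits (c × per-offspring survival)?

10

Expected recruits = c × s(c):
  c=7: 7 × 0.578 = 4.046
  c=8: 8 × 0.532 = 4.256
  c=9: 9 × 0.486 = 4.374
  c=10: 10 × 0.440 = 4.400
  c=11: 11 × 0.394 = 4.334
  c=12: 12 × 0.348 = 4.176
  c=13: 13 × 0.302 = 3.926
  c=14: 14 × 0.256 = 3.584
Maximum at c = 10 (4.400 recruits).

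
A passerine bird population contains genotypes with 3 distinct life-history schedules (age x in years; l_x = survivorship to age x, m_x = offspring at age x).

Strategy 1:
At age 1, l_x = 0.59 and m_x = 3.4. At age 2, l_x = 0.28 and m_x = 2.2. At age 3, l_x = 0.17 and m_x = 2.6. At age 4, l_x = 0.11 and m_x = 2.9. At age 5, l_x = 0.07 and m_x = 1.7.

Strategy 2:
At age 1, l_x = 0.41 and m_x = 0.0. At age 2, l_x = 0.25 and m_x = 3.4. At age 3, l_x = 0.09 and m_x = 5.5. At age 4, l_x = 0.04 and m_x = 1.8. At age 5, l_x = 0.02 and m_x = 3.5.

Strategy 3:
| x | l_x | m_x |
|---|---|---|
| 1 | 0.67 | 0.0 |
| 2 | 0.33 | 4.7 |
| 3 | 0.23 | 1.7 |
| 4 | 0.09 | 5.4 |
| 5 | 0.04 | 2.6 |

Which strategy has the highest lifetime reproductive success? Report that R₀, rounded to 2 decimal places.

Strategy 1: R₀ = 0.59×3.4 + 0.28×2.2 + 0.17×2.6 + 0.11×2.9 + 0.07×1.7 = 3.5020
Strategy 2: R₀ = 0.41×0.0 + 0.25×3.4 + 0.09×5.5 + 0.04×1.8 + 0.02×3.5 = 1.4870
Strategy 3: R₀ = 0.67×0.0 + 0.33×4.7 + 0.23×1.7 + 0.09×5.4 + 0.04×2.6 = 2.5320
Highest R₀: strategy 1 with 3.5020.

3.50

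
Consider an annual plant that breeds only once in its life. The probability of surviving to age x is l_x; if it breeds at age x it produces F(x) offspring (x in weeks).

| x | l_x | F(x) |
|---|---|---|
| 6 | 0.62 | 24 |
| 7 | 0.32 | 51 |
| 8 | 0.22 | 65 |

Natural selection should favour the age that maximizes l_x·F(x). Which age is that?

7

Expected offspring if breeding at age x = l_x × F(x):
  age 6: 0.62 × 24 = 14.880
  age 7: 0.32 × 51 = 16.320
  age 8: 0.22 × 65 = 14.300
Maximum at age 7 (16.320).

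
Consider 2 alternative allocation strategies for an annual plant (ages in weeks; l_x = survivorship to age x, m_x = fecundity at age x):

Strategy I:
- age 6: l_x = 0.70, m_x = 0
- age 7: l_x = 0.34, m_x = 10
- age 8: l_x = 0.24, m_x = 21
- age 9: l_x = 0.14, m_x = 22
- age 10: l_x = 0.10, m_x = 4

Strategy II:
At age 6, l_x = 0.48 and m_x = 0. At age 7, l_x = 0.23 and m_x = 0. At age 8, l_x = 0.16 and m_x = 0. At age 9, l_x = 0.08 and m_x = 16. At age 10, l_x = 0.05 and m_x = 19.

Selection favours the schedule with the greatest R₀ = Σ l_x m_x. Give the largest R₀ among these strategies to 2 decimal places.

Strategy I: R₀ = 0.70×0 + 0.34×10 + 0.24×21 + 0.14×22 + 0.10×4 = 11.9200
Strategy II: R₀ = 0.48×0 + 0.23×0 + 0.16×0 + 0.08×16 + 0.05×19 = 2.2300
Highest R₀: strategy I with 11.9200.

11.92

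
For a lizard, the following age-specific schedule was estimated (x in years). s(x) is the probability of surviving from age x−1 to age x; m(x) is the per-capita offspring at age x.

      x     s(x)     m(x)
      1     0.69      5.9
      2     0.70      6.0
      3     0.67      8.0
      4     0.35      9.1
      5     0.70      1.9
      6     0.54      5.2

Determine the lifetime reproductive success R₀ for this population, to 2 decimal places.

Survivorship from birth: l_x = s_1·s_2·…·s_x.
  l_1 = 0.69000
  l_2 = 0.48300
  l_3 = 0.32361
  l_4 = 0.11326
  l_5 = 0.07928
  l_6 = 0.04281
R₀ = Σ l_x m(x):
  age 1: 0.69000 × 5.9 = 4.0710
  age 2: 0.48300 × 6.0 = 2.8980
  age 3: 0.32361 × 8.0 = 2.5889
  age 4: 0.11326 × 9.1 = 1.0307
  age 5: 0.07928 × 1.9 = 0.1506
  age 6: 0.04281 × 5.2 = 0.2226
R₀ = 4.0710 + 2.8980 + 2.5889 + 1.0307 + 0.1506 + 0.2226 = 10.9618

10.96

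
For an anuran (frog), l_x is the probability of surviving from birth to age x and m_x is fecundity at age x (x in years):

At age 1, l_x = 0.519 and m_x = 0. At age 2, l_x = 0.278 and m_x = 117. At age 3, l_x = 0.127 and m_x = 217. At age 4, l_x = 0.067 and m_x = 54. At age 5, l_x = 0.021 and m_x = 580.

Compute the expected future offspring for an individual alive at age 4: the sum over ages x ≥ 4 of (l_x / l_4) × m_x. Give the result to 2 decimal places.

235.79

l_4 = 0.067. Conditional survival from age 4 to x is l_x / l_4.
  x=4: (0.067/0.067) × 54 = 54.0000
  x=5: (0.021/0.067) × 580 = 181.7910
Sum = 54.0000 + 181.7910 = 235.7910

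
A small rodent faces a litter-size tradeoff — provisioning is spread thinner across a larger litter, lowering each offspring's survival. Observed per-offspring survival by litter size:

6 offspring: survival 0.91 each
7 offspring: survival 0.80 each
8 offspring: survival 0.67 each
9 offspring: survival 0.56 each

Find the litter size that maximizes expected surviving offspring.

Expected surviving offspring = c × s(c):
  c=6: 6 × 0.91 = 5.460
  c=7: 7 × 0.80 = 5.600
  c=8: 8 × 0.67 = 5.360
  c=9: 9 × 0.56 = 5.040
Maximum at c = 7 (5.600 surviving offspring).

7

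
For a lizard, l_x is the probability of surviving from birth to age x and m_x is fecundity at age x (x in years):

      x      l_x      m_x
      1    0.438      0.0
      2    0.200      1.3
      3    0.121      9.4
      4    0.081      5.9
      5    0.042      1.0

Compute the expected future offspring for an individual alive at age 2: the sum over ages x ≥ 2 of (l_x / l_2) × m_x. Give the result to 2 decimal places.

9.59

l_2 = 0.200. Conditional survival from age 2 to x is l_x / l_2.
  x=2: (0.200/0.200) × 1.3 = 1.3000
  x=3: (0.121/0.200) × 9.4 = 5.6870
  x=4: (0.081/0.200) × 5.9 = 2.3895
  x=5: (0.042/0.200) × 1.0 = 0.2100
Sum = 1.3000 + 5.6870 + 2.3895 + 0.2100 = 9.5865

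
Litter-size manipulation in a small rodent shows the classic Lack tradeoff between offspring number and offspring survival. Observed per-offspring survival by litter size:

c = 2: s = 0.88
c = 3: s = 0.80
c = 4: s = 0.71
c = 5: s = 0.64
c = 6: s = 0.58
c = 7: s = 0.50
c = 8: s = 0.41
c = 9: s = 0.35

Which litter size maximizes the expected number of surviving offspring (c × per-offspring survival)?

Expected surviving offspring = c × s(c):
  c=2: 2 × 0.88 = 1.760
  c=3: 3 × 0.80 = 2.400
  c=4: 4 × 0.71 = 2.840
  c=5: 5 × 0.64 = 3.200
  c=6: 6 × 0.58 = 3.480
  c=7: 7 × 0.50 = 3.500
  c=8: 8 × 0.41 = 3.280
  c=9: 9 × 0.35 = 3.150
Maximum at c = 7 (3.500 surviving offspring).

7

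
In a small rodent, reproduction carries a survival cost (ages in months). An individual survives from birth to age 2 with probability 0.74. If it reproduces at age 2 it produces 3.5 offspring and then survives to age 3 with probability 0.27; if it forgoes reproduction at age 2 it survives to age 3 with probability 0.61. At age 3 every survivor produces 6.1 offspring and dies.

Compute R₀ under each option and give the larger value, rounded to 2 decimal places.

3.81

breed at age 2: R₀ = 0.74 × (3.5 + 0.27 × 6.1) = 0.74 × 5.1470 = 3.8088
delay to age 3: R₀ = 0.74 × (0.61 × 6.1) = 0.74 × 3.7210 = 2.7535
Higher: breed at age 2 (3.8088).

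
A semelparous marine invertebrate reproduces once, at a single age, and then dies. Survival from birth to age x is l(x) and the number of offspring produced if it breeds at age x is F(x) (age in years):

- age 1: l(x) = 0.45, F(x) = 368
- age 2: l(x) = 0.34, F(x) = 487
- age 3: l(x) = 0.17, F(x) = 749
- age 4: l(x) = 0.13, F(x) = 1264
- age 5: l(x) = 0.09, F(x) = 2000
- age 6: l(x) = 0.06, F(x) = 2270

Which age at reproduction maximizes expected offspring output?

5

Expected offspring if breeding at age x = l(x) × F(x):
  age 1: 0.45 × 368 = 165.600
  age 2: 0.34 × 487 = 165.580
  age 3: 0.17 × 749 = 127.330
  age 4: 0.13 × 1264 = 164.320
  age 5: 0.09 × 2000 = 180.000
  age 6: 0.06 × 2270 = 136.200
Maximum at age 5 (180.000).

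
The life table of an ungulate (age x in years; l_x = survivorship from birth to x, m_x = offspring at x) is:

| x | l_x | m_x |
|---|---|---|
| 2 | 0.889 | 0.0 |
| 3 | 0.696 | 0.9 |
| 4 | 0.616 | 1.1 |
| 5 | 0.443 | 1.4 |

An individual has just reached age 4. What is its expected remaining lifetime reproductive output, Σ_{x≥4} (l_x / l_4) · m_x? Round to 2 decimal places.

l_4 = 0.616. Conditional survival from age 4 to x is l_x / l_4.
  x=4: (0.616/0.616) × 1.1 = 1.1000
  x=5: (0.443/0.616) × 1.4 = 1.0068
Sum = 1.1000 + 1.0068 = 2.1068

2.11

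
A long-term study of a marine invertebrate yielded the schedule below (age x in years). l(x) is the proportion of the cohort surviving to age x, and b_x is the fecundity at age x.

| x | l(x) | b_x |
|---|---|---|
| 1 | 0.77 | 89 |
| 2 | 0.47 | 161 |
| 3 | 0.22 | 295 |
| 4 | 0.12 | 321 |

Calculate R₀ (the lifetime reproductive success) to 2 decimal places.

R₀ = Σ l(x) b_x:
  age 1: 0.77 × 89 = 68.5300
  age 2: 0.47 × 161 = 75.6700
  age 3: 0.22 × 295 = 64.9000
  age 4: 0.12 × 321 = 38.5200
R₀ = 68.5300 + 75.6700 + 64.9000 + 38.5200 = 247.6200

247.62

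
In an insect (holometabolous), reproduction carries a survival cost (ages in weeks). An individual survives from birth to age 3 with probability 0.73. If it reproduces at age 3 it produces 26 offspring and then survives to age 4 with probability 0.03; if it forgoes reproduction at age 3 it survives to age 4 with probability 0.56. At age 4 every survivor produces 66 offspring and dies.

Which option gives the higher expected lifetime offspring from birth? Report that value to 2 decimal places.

breed at age 3: R₀ = 0.73 × (26 + 0.03 × 66) = 0.73 × 27.9800 = 20.4254
delay to age 4: R₀ = 0.73 × (0.56 × 66) = 0.73 × 36.9600 = 26.9808
Higher: delay to age 4 (26.9808).

26.98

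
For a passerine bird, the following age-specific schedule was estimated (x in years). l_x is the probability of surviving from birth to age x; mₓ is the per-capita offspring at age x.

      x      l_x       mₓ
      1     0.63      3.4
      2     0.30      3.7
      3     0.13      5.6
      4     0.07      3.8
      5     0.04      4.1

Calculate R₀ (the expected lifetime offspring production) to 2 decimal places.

R₀ = Σ l_x mₓ:
  age 1: 0.63 × 3.4 = 2.1420
  age 2: 0.30 × 3.7 = 1.1100
  age 3: 0.13 × 5.6 = 0.7280
  age 4: 0.07 × 3.8 = 0.2660
  age 5: 0.04 × 4.1 = 0.1640
R₀ = 2.1420 + 1.1100 + 0.7280 + 0.2660 + 0.1640 = 4.4100

4.41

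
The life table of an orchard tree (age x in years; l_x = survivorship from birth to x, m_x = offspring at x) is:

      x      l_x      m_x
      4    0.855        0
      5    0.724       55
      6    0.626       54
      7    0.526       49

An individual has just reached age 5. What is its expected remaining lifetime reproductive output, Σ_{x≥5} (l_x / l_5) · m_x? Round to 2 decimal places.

l_5 = 0.724. Conditional survival from age 5 to x is l_x / l_5.
  x=5: (0.724/0.724) × 55 = 55.0000
  x=6: (0.626/0.724) × 54 = 46.6906
  x=7: (0.526/0.724) × 49 = 35.5994
Sum = 55.0000 + 46.6906 + 35.5994 = 137.2901

137.29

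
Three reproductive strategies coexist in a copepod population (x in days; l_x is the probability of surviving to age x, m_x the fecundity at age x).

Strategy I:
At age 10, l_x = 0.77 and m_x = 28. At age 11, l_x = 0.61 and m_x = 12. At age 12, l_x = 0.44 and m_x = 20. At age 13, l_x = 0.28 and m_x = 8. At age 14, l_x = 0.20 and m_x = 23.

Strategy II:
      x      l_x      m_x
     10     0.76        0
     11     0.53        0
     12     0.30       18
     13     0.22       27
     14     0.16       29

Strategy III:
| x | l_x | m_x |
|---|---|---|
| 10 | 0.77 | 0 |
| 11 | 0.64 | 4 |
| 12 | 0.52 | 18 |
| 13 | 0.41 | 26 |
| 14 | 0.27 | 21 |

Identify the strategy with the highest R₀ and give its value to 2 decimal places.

44.52

Strategy I: R₀ = 0.77×28 + 0.61×12 + 0.44×20 + 0.28×8 + 0.20×23 = 44.5200
Strategy II: R₀ = 0.76×0 + 0.53×0 + 0.30×18 + 0.22×27 + 0.16×29 = 15.9800
Strategy III: R₀ = 0.77×0 + 0.64×4 + 0.52×18 + 0.41×26 + 0.27×21 = 28.2500
Highest R₀: strategy I with 44.5200.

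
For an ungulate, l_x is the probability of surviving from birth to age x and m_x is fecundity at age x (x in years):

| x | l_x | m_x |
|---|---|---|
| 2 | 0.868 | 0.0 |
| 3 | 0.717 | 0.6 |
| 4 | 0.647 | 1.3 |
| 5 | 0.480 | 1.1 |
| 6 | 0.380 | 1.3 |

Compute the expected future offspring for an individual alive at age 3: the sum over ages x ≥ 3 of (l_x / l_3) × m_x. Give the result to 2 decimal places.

3.20

l_3 = 0.717. Conditional survival from age 3 to x is l_x / l_3.
  x=3: (0.717/0.717) × 0.6 = 0.6000
  x=4: (0.647/0.717) × 1.3 = 1.1731
  x=5: (0.480/0.717) × 1.1 = 0.7364
  x=6: (0.380/0.717) × 1.3 = 0.6890
Sum = 0.6000 + 1.1731 + 0.7364 + 0.6890 = 3.1985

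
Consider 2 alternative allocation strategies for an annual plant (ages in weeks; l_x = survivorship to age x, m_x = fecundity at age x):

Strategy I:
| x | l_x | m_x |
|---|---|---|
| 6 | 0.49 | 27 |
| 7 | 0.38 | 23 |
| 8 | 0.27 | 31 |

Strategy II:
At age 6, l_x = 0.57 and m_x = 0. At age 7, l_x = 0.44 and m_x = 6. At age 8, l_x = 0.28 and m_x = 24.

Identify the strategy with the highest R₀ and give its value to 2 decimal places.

30.34

Strategy I: R₀ = 0.49×27 + 0.38×23 + 0.27×31 = 30.3400
Strategy II: R₀ = 0.57×0 + 0.44×6 + 0.28×24 = 9.3600
Highest R₀: strategy I with 30.3400.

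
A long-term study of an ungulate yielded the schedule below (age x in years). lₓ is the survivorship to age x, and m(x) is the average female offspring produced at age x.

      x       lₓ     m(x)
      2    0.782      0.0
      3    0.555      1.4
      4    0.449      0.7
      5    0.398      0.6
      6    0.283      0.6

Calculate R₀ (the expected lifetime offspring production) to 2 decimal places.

R₀ = Σ lₓ m(x):
  age 2: 0.782 × 0.0 = 0.0000
  age 3: 0.555 × 1.4 = 0.7770
  age 4: 0.449 × 0.7 = 0.3143
  age 5: 0.398 × 0.6 = 0.2388
  age 6: 0.283 × 0.6 = 0.1698
R₀ = 0.0000 + 0.7770 + 0.3143 + 0.2388 + 0.1698 = 1.4999

1.50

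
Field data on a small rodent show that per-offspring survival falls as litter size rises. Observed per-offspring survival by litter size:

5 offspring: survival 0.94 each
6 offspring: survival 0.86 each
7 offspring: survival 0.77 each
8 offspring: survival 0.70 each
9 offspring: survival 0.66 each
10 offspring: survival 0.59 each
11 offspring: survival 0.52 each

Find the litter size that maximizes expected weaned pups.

9

Expected weaned pups = c × s(c):
  c=5: 5 × 0.94 = 4.700
  c=6: 6 × 0.86 = 5.160
  c=7: 7 × 0.77 = 5.390
  c=8: 8 × 0.70 = 5.600
  c=9: 9 × 0.66 = 5.940
  c=10: 10 × 0.59 = 5.900
  c=11: 11 × 0.52 = 5.720
Maximum at c = 9 (5.940 weaned pups).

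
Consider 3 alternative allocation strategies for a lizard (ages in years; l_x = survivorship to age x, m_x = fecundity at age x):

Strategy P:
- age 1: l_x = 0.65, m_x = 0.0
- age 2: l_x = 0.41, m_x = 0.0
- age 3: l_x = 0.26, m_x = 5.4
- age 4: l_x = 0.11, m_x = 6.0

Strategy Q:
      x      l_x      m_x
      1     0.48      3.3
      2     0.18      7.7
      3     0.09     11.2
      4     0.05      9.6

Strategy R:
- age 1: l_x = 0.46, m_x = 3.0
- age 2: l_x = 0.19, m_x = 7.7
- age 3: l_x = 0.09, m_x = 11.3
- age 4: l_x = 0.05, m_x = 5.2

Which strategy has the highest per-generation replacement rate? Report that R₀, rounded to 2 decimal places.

4.46

Strategy P: R₀ = 0.65×0.0 + 0.41×0.0 + 0.26×5.4 + 0.11×6.0 = 2.0640
Strategy Q: R₀ = 0.48×3.3 + 0.18×7.7 + 0.09×11.2 + 0.05×9.6 = 4.4580
Strategy R: R₀ = 0.46×3.0 + 0.19×7.7 + 0.09×11.3 + 0.05×5.2 = 4.1200
Highest R₀: strategy Q with 4.4580.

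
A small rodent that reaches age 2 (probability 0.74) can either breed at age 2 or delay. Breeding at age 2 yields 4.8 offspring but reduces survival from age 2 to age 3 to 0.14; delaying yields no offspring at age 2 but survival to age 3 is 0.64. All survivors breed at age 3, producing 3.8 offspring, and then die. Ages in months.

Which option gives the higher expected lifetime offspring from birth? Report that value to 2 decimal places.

breed at age 2: R₀ = 0.74 × (4.8 + 0.14 × 3.8) = 0.74 × 5.3320 = 3.9457
delay to age 3: R₀ = 0.74 × (0.64 × 3.8) = 0.74 × 2.4320 = 1.7997
Higher: breed at age 2 (3.9457).

3.95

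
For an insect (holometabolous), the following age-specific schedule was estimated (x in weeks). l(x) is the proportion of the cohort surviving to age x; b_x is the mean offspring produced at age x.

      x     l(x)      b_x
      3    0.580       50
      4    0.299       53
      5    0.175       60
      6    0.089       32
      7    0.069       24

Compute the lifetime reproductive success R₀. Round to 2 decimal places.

59.85

R₀ = Σ l(x) b_x:
  age 3: 0.580 × 50 = 29.0000
  age 4: 0.299 × 53 = 15.8470
  age 5: 0.175 × 60 = 10.5000
  age 6: 0.089 × 32 = 2.8480
  age 7: 0.069 × 24 = 1.6560
R₀ = 29.0000 + 15.8470 + 10.5000 + 2.8480 + 1.6560 = 59.8510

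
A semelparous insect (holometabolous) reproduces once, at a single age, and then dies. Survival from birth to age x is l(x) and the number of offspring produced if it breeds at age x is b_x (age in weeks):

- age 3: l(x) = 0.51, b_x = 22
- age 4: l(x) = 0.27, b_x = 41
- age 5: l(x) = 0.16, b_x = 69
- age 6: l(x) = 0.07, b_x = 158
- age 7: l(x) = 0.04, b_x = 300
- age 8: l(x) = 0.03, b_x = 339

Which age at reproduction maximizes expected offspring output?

7

Expected offspring if breeding at age x = l(x) × b_x:
  age 3: 0.51 × 22 = 11.220
  age 4: 0.27 × 41 = 11.070
  age 5: 0.16 × 69 = 11.040
  age 6: 0.07 × 158 = 11.060
  age 7: 0.04 × 300 = 12.000
  age 8: 0.03 × 339 = 10.170
Maximum at age 7 (12.000).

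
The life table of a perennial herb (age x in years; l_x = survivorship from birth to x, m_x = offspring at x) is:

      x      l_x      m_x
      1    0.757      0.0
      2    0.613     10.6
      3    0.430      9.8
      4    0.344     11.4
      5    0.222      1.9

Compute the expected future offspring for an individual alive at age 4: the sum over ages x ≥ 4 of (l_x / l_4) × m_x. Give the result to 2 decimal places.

12.63

l_4 = 0.344. Conditional survival from age 4 to x is l_x / l_4.
  x=4: (0.344/0.344) × 11.4 = 11.4000
  x=5: (0.222/0.344) × 1.9 = 1.2262
Sum = 11.4000 + 1.2262 = 12.6262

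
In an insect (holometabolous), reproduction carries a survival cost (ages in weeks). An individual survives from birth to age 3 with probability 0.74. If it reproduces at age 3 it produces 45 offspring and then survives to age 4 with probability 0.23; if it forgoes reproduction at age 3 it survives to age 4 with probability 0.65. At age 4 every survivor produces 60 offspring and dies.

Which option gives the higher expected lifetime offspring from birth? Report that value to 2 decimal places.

43.51

breed at age 3: R₀ = 0.74 × (45 + 0.23 × 60) = 0.74 × 58.8000 = 43.5120
delay to age 4: R₀ = 0.74 × (0.65 × 60) = 0.74 × 39.0000 = 28.8600
Higher: breed at age 3 (43.5120).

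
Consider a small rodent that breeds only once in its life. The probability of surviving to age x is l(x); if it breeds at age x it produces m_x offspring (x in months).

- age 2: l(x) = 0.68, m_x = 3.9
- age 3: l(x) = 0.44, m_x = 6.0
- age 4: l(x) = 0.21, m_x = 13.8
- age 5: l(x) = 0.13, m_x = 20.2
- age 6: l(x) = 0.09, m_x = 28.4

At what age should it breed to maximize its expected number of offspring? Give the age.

Expected offspring if breeding at age x = l(x) × m_x:
  age 2: 0.68 × 3.9 = 2.652
  age 3: 0.44 × 6.0 = 2.640
  age 4: 0.21 × 13.8 = 2.898
  age 5: 0.13 × 20.2 = 2.626
  age 6: 0.09 × 28.4 = 2.556
Maximum at age 4 (2.898).

4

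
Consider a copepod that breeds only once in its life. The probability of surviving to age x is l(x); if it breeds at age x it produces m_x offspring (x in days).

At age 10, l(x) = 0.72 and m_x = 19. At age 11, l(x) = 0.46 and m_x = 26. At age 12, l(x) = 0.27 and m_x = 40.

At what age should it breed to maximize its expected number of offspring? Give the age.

10

Expected offspring if breeding at age x = l(x) × m_x:
  age 10: 0.72 × 19 = 13.680
  age 11: 0.46 × 26 = 11.960
  age 12: 0.27 × 40 = 10.800
Maximum at age 10 (13.680).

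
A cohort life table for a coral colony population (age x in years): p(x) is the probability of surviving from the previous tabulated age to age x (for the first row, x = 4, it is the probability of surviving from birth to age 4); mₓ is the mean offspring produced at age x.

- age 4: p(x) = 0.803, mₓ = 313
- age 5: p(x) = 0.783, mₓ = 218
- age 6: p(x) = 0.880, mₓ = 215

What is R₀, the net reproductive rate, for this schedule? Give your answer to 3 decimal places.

507.366

Survivorship from birth: l_x = p_4·p_5·…·p_x.
  l_4 = 0.80300
  l_5 = 0.62875
  l_6 = 0.55330
R₀ = Σ l_x mₓ:
  age 4: 0.80300 × 313 = 251.3390
  age 5: 0.62875 × 218 = 137.0675
  age 6: 0.55330 × 215 = 118.9595
R₀ = 251.3390 + 137.0675 + 118.9595 = 507.3660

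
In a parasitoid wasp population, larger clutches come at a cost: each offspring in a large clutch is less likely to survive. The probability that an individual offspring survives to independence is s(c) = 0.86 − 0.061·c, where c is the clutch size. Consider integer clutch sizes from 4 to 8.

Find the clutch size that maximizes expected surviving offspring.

7

Expected surviving offspring = c × s(c):
  c=4: 4 × 0.616 = 2.464
  c=5: 5 × 0.555 = 2.775
  c=6: 6 × 0.494 = 2.964
  c=7: 7 × 0.433 = 3.031
  c=8: 8 × 0.372 = 2.976
Maximum at c = 7 (3.031 surviving offspring).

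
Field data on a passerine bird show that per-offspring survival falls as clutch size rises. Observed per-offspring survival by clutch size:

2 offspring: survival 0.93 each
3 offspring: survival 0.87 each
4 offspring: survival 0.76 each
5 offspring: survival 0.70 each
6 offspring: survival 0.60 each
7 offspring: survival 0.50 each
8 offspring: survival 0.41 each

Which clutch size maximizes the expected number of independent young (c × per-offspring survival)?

Expected independent young = c × s(c):
  c=2: 2 × 0.93 = 1.860
  c=3: 3 × 0.87 = 2.610
  c=4: 4 × 0.76 = 3.040
  c=5: 5 × 0.70 = 3.500
  c=6: 6 × 0.60 = 3.600
  c=7: 7 × 0.50 = 3.500
  c=8: 8 × 0.41 = 3.280
Maximum at c = 6 (3.600 independent young).

6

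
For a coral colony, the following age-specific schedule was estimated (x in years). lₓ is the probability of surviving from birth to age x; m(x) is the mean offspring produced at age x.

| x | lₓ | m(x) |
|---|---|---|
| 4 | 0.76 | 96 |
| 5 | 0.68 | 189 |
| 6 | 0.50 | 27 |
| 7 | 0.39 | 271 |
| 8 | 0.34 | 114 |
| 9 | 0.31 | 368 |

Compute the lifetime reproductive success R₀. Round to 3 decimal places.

473.510

R₀ = Σ lₓ m(x):
  age 4: 0.76 × 96 = 72.9600
  age 5: 0.68 × 189 = 128.5200
  age 6: 0.50 × 27 = 13.5000
  age 7: 0.39 × 271 = 105.6900
  age 8: 0.34 × 114 = 38.7600
  age 9: 0.31 × 368 = 114.0800
R₀ = 72.9600 + 128.5200 + 13.5000 + 105.6900 + 38.7600 + 114.0800 = 473.5100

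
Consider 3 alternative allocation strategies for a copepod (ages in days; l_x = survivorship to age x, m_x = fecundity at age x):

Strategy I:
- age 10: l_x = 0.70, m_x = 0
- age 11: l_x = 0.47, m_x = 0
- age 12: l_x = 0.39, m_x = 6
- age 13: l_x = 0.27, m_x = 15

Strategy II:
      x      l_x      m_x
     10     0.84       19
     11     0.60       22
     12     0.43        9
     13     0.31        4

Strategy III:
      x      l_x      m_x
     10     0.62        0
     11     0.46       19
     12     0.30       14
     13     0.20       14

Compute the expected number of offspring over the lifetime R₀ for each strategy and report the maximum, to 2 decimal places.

Strategy I: R₀ = 0.70×0 + 0.47×0 + 0.39×6 + 0.27×15 = 6.3900
Strategy II: R₀ = 0.84×19 + 0.60×22 + 0.43×9 + 0.31×4 = 34.2700
Strategy III: R₀ = 0.62×0 + 0.46×19 + 0.30×14 + 0.20×14 = 15.7400
Highest R₀: strategy II with 34.2700.

34.27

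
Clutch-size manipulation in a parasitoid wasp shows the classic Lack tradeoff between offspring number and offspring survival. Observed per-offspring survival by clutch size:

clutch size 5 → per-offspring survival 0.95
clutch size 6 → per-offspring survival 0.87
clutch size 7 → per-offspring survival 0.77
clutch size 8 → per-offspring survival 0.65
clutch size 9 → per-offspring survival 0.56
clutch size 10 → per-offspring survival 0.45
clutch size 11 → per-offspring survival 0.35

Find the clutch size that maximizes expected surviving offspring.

Expected surviving offspring = c × s(c):
  c=5: 5 × 0.95 = 4.750
  c=6: 6 × 0.87 = 5.220
  c=7: 7 × 0.77 = 5.390
  c=8: 8 × 0.65 = 5.200
  c=9: 9 × 0.56 = 5.040
  c=10: 10 × 0.45 = 4.500
  c=11: 11 × 0.35 = 3.850
Maximum at c = 7 (5.390 surviving offspring).

7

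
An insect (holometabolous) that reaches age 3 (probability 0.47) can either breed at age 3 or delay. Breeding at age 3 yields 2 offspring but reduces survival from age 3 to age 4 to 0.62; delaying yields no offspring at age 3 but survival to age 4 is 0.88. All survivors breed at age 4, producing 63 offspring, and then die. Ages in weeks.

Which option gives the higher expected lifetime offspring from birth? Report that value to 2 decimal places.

26.06

breed at age 3: R₀ = 0.47 × (2 + 0.62 × 63) = 0.47 × 41.0600 = 19.2982
delay to age 4: R₀ = 0.47 × (0.88 × 63) = 0.47 × 55.4400 = 26.0568
Higher: delay to age 4 (26.0568).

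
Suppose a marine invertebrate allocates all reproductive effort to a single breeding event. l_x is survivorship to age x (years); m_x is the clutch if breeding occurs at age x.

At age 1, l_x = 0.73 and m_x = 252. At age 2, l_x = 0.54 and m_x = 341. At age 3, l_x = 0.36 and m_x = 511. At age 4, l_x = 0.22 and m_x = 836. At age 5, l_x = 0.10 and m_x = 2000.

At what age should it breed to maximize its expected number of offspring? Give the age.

Expected offspring if breeding at age x = l_x × m_x:
  age 1: 0.73 × 252 = 183.960
  age 2: 0.54 × 341 = 184.140
  age 3: 0.36 × 511 = 183.960
  age 4: 0.22 × 836 = 183.920
  age 5: 0.10 × 2000 = 200.000
Maximum at age 5 (200.000).

5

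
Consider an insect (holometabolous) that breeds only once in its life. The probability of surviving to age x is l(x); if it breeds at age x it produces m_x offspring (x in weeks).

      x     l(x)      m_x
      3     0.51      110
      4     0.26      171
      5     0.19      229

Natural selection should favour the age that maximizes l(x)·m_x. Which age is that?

3

Expected offspring if breeding at age x = l(x) × m_x:
  age 3: 0.51 × 110 = 56.100
  age 4: 0.26 × 171 = 44.460
  age 5: 0.19 × 229 = 43.510
Maximum at age 3 (56.100).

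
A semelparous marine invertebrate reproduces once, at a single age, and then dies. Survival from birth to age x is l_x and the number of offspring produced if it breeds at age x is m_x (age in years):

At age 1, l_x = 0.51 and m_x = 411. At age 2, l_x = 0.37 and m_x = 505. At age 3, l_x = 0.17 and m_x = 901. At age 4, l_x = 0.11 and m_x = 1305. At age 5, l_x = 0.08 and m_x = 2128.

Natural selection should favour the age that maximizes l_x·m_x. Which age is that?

Expected offspring if breeding at age x = l_x × m_x:
  age 1: 0.51 × 411 = 209.610
  age 2: 0.37 × 505 = 186.850
  age 3: 0.17 × 901 = 153.170
  age 4: 0.11 × 1305 = 143.550
  age 5: 0.08 × 2128 = 170.240
Maximum at age 1 (209.610).

1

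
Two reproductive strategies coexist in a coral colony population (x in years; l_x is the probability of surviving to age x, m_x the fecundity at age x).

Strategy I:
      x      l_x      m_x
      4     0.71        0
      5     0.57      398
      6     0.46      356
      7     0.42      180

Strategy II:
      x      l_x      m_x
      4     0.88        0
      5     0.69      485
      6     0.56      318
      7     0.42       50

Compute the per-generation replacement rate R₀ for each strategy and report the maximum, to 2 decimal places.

Strategy I: R₀ = 0.71×0 + 0.57×398 + 0.46×356 + 0.42×180 = 466.2200
Strategy II: R₀ = 0.88×0 + 0.69×485 + 0.56×318 + 0.42×50 = 533.7300
Highest R₀: strategy II with 533.7300.

533.73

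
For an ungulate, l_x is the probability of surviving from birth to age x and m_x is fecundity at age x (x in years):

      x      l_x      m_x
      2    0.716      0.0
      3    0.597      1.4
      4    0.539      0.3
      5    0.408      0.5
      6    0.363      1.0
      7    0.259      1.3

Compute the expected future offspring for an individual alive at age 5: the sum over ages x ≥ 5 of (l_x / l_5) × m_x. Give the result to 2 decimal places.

l_5 = 0.408. Conditional survival from age 5 to x is l_x / l_5.
  x=5: (0.408/0.408) × 0.5 = 0.5000
  x=6: (0.363/0.408) × 1.0 = 0.8897
  x=7: (0.259/0.408) × 1.3 = 0.8252
Sum = 0.5000 + 0.8897 + 0.8252 = 2.2150

2.21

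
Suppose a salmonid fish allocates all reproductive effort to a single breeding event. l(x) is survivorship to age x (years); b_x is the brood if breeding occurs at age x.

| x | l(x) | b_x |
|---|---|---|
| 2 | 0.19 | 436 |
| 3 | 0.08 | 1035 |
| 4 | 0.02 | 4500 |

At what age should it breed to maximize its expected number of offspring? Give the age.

4

Expected offspring if breeding at age x = l(x) × b_x:
  age 2: 0.19 × 436 = 82.840
  age 3: 0.08 × 1035 = 82.800
  age 4: 0.02 × 4500 = 90.000
Maximum at age 4 (90.000).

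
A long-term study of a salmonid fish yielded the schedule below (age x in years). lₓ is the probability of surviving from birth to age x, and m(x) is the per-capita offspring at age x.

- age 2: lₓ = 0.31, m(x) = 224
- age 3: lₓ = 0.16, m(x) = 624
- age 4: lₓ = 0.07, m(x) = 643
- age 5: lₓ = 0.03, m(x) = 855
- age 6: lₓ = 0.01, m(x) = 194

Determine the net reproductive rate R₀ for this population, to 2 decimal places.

241.88

R₀ = Σ lₓ m(x):
  age 2: 0.31 × 224 = 69.4400
  age 3: 0.16 × 624 = 99.8400
  age 4: 0.07 × 643 = 45.0100
  age 5: 0.03 × 855 = 25.6500
  age 6: 0.01 × 194 = 1.9400
R₀ = 69.4400 + 99.8400 + 45.0100 + 25.6500 + 1.9400 = 241.8800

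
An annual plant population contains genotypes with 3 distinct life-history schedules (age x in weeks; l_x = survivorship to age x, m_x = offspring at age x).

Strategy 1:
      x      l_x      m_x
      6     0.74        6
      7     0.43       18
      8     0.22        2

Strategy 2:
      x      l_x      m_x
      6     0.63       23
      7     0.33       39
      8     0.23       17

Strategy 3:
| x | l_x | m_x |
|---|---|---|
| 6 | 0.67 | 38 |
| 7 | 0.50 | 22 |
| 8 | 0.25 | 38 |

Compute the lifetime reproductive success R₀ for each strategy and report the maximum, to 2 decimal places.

45.96

Strategy 1: R₀ = 0.74×6 + 0.43×18 + 0.22×2 = 12.6200
Strategy 2: R₀ = 0.63×23 + 0.33×39 + 0.23×17 = 31.2700
Strategy 3: R₀ = 0.67×38 + 0.50×22 + 0.25×38 = 45.9600
Highest R₀: strategy 3 with 45.9600.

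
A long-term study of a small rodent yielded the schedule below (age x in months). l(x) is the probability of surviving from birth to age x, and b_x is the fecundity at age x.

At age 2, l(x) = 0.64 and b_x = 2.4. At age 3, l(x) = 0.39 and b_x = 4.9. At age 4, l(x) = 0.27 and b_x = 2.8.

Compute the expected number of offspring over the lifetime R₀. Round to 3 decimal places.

R₀ = Σ l(x) b_x:
  age 2: 0.64 × 2.4 = 1.5360
  age 3: 0.39 × 4.9 = 1.9110
  age 4: 0.27 × 2.8 = 0.7560
R₀ = 1.5360 + 1.9110 + 0.7560 = 4.2030

4.203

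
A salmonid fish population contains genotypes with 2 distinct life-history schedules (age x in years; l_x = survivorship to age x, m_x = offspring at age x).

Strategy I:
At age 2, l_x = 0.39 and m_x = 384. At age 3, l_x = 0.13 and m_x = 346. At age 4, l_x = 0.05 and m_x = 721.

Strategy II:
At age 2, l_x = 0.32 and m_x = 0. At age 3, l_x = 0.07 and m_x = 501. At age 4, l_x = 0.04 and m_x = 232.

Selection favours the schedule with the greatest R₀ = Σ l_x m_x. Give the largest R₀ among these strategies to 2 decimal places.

230.79

Strategy I: R₀ = 0.39×384 + 0.13×346 + 0.05×721 = 230.7900
Strategy II: R₀ = 0.32×0 + 0.07×501 + 0.04×232 = 44.3500
Highest R₀: strategy I with 230.7900.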